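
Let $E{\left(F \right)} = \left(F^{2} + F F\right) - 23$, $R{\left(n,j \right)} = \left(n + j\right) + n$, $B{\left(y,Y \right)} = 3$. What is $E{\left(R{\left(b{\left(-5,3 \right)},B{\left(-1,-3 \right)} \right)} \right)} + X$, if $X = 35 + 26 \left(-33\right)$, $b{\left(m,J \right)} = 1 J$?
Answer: $-684$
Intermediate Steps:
$b{\left(m,J \right)} = J$
$R{\left(n,j \right)} = j + 2 n$ ($R{\left(n,j \right)} = \left(j + n\right) + n = j + 2 n$)
$X = -823$ ($X = 35 - 858 = -823$)
$E{\left(F \right)} = -23 + 2 F^{2}$ ($E{\left(F \right)} = \left(F^{2} + F^{2}\right) - 23 = 2 F^{2} - 23 = -23 + 2 F^{2}$)
$E{\left(R{\left(b{\left(-5,3 \right)},B{\left(-1,-3 \right)} \right)} \right)} + X = \left(-23 + 2 \left(3 + 2 \cdot 3\right)^{2}\right) - 823 = \left(-23 + 2 \left(3 + 6\right)^{2}\right) - 823 = \left(-23 + 2 \cdot 9^{2}\right) - 823 = \left(-23 + 2 \cdot 81\right) - 823 = \left(-23 + 162\right) - 823 = 139 - 823 = -684$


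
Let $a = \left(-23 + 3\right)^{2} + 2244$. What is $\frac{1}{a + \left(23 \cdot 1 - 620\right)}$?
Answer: $\frac{1}{2047} \approx 0.00048852$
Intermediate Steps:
$a = 2644$ ($a = \left(-20\right)^{2} + 2244 = 400 + 2244 = 2644$)
$\frac{1}{a + \left(23 \cdot 1 - 620\right)} = \frac{1}{2644 + \left(23 \cdot 1 - 620\right)} = \frac{1}{2644 + \left(23 - 620\right)} = \frac{1}{2644 - 597} = \frac{1}{2047}$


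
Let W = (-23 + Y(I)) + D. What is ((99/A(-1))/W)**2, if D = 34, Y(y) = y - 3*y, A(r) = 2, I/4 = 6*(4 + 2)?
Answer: 9801/306916 ≈ 0.031934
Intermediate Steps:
I = 144 (I = 4*(6*(4 + 2)) = 4*(6*6) = 4*36 = 144)
Y(y) = -2*y
W = -277 (W = (-23 - 2*144) + 34 = (-23 - 288) + 34 = -311 + 34 = -277)
((99/A(-1))/W)**2 = ((99/2)/(-277))**2 = ((99*(1/2))*(-1/277))**2 = ((99/2)*(-1/277))**2 = (-99/554)**2 = 9801/306916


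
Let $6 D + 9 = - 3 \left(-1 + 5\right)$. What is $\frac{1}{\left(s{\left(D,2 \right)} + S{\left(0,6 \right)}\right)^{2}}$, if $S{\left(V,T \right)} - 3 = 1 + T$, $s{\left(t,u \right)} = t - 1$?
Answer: $\frac{4}{121} \approx 0.033058$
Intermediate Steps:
$D = - \frac{7}{2}$ ($D = - \frac{3}{2} + \frac{\left(-3\right) \left(-1 + 5\right)}{6} = - \frac{3}{2} + \frac{\left(-3\right) 4}{6} = - \frac{3}{2} + \frac{1}{6} \left(-12\right) = - \frac{3}{2} - 2 = - \frac{7}{2} \approx -3.5$)
$s{\left(t,u \right)} = -1 + t$
$S{\left(V,T \right)} = 4 + T$ ($S{\left(V,T \right)} = 3 + \left(1 + T\right) = 4 + T$)
$\frac{1}{\left(s{\left(D,2 \right)} + S{\left(0,6 \right)}\right)^{2}} = \frac{1}{\left(\left(-1 - \frac{7}{2}\right) + \left(4 + 6\right)\right)^{2}} = \frac{1}{\left(- \frac{9}{2} + 10\right)^{2}} = \frac{1}{\left(\frac{11}{2}\right)^{2}} = \frac{1}{\frac{121}{4}} = \frac{4}{121}$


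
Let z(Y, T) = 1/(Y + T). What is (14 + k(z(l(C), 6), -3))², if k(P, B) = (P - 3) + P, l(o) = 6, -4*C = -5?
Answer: 4489/36 ≈ 124.69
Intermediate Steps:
C = 5/4 (C = -¼*(-5) = 5/4 ≈ 1.2500)
z(Y, T) = 1/(T + Y)
k(P, B) = -3 + 2*P (k(P, B) = (-3 + P) + P = -3 + 2*P)
(14 + k(z(l(C), 6), -3))² = (14 + (-3 + 2/(6 + 6)))² = (14 + (-3 + 2/12))² = (14 + (-3 + 2*(1/12)))² = (14 + (-3 + ⅙))² = (14 - 17/6)² = (67/6)² = 4489/36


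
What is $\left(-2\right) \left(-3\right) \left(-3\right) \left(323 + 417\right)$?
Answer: $-13320$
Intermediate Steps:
$\left(-2\right) \left(-3\right) \left(-3\right) \left(323 + 417\right) = 6 \left(-3\right) 740 = \left(-18\right) 740 = -13320$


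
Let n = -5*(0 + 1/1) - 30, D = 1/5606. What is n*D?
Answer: -35/5606 ≈ -0.0062433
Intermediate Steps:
D = 1/5606 ≈ 0.00017838
n = -35 (n = -5*(0 + 1) - 30 = -5*1 - 30 = -5 - 30 = -35)
n*D = -35*1/5606 = -35/5606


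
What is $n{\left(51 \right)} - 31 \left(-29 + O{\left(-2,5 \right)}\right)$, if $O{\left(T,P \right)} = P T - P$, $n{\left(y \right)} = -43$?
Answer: $1321$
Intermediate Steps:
$O{\left(T,P \right)} = - P + P T$
$n{\left(51 \right)} - 31 \left(-29 + O{\left(-2,5 \right)}\right) = -43 - 31 \left(-29 + 5 \left(-1 - 2\right)\right) = -43 - 31 \left(-29 + 5 \left(-3\right)\right) = -43 - 31 \left(-29 - 15\right) = -43 - -1364 = -43 + 1364 = 1321$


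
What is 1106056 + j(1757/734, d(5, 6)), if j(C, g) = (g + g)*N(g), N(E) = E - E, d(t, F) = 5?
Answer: 1106056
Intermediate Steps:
N(E) = 0
j(C, g) = 0 (j(C, g) = (g + g)*0 = (2*g)*0 = 0)
1106056 + j(1757/734, d(5, 6)) = 1106056 + 0 = 1106056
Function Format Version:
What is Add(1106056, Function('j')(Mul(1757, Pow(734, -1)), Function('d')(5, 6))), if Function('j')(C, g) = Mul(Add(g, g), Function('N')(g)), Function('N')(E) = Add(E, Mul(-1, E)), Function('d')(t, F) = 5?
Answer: 1106056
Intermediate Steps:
Function('N')(E) = 0
Function('j')(C, g) = 0 (Function('j')(C, g) = Mul(Add(g, g), 0) = Mul(Mul(2, g), 0) = 0)
Add(1106056, Function('j')(Mul(1757, Pow(734, -1)), Function('d')(5, 6))) = Add(1106056, 0) = 1106056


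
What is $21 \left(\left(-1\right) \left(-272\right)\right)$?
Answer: $5712$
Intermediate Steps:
$21 \left(\left(-1\right) \left(-272\right)\right) = 21 \cdot 272 = 5712$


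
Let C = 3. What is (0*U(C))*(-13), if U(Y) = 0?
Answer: 0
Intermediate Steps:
(0*U(C))*(-13) = (0*0)*(-13) = 0*(-13) = 0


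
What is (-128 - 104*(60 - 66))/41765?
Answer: 496/41765 ≈ 0.011876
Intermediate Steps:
(-128 - 104*(60 - 66))/41765 = (-128 - 104*(-6))*(1/41765) = (-128 + 624)*(1/41765) = 496*(1/41765) = 496/41765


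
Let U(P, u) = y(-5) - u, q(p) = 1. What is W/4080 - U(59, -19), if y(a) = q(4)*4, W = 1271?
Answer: -92569/4080 ≈ -22.688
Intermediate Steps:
y(a) = 4 (y(a) = 1*4 = 4)
U(P, u) = 4 - u
W/4080 - U(59, -19) = 1271/4080 - (4 - 1*(-19)) = 1271*(1/4080) - (4 + 19) = 1271/4080 - 1*23 = 1271/4080 - 23 = -92569/4080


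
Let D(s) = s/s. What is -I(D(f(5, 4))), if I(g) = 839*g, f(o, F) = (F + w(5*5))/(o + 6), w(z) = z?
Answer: -839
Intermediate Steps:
f(o, F) = (25 + F)/(6 + o) (f(o, F) = (F + 5*5)/(o + 6) = (F + 25)/(6 + o) = (25 + F)/(6 + o))
D(s) = 1
-I(D(f(5, 4))) = -839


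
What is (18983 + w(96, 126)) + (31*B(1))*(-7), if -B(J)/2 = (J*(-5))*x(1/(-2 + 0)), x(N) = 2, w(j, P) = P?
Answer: 14769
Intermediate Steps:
B(J) = 20*J (B(J) = -2*J*(-5)*2 = -2*(-5*J)*2 = -(-20)*J = 20*J)
(18983 + w(96, 126)) + (31*B(1))*(-7) = (18983 + 126) + (31*(20*1))*(-7) = 19109 + (31*20)*(-7) = 19109 + 620*(-7) = 19109 - 4340 = 14769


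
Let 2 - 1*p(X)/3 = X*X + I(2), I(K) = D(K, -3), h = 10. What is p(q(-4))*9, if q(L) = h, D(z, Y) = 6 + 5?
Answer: -2943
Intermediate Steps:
D(z, Y) = 11
q(L) = 10
I(K) = 11
p(X) = -27 - 3*X² (p(X) = 6 - 3*(X*X + 11) = 6 - 3*(X² + 11) = 6 - 3*(11 + X²) = 6 + (-33 - 3*X²) = -27 - 3*X²)
p(q(-4))*9 = (-27 - 3*10²)*9 = (-27 - 3*100)*9 = (-27 - 300)*9 = -327*9 = -2943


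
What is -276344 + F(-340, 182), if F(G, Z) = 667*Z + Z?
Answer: -154768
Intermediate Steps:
F(G, Z) = 668*Z
-276344 + F(-340, 182) = -276344 + 668*182 = -276344 + 121576 = -154768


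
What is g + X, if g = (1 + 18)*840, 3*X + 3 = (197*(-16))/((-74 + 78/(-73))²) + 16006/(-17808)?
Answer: 3774019389479/236489400 ≈ 15959.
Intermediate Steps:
X = -351434521/236489400 (X = -1 + ((197*(-16))/((-74 + 78/(-73))²) + 16006/(-17808))/3 = -1 + (-3152/(-74 + 78*(-1/73))² + 16006*(-1/17808))/3 = -1 + (-3152/(-74 - 78/73)² - 151/168)/3 = -1 + (-3152/((-5480/73)²) - 151/168)/3 = -1 + (-3152/30030400/5329 - 151/168)/3 = -1 + (-3152*5329/30030400 - 151/168)/3 = -1 + (-1049813/1876900 - 151/168)/3 = -1 + (⅓)*(-114945121/78829800) = -1 - 114945121/236489400 = -351434521/236489400 ≈ -1.4860)
g = 15960 (g = 19*840 = 15960)
g + X = 15960 - 351434521/236489400 = 3774019389479/236489400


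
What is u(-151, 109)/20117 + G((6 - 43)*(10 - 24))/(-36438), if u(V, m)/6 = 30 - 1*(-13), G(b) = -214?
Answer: 6853021/366511623 ≈ 0.018698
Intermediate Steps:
u(V, m) = 258 (u(V, m) = 6*(30 - 1*(-13)) = 6*(30 + 13) = 6*43 = 258)
u(-151, 109)/20117 + G((6 - 43)*(10 - 24))/(-36438) = 258/20117 - 214/(-36438) = 258*(1/20117) - 214*(-1/36438) = 258/20117 + 107/18219 = 6853021/366511623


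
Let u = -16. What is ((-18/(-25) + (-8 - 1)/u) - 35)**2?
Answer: 181899169/160000 ≈ 1136.9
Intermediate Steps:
((-18/(-25) + (-8 - 1)/u) - 35)**2 = ((-18/(-25) + (-8 - 1)/(-16)) - 35)**2 = ((-18*(-1/25) - 9*(-1/16)) - 35)**2 = ((18/25 + 9/16) - 35)**2 = (513/400 - 35)**2 = (-13487/400)**2 = 181899169/160000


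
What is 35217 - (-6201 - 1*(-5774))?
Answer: 35644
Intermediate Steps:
35217 - (-6201 - 1*(-5774)) = 35217 - (-6201 + 5774) = 35217 - 1*(-427) = 35217 + 427 = 35644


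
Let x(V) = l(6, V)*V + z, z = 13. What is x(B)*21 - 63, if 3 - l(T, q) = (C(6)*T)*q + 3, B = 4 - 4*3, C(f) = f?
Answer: -48174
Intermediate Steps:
B = -8 (B = 4 - 12 = -8)
l(T, q) = -6*T*q (l(T, q) = 3 - ((6*T)*q + 3) = 3 - (6*T*q + 3) = 3 - (3 + 6*T*q) = 3 + (-3 - 6*T*q) = -6*T*q)
x(V) = 13 - 36*V² (x(V) = (-6*6*V)*V + 13 = (-36*V)*V + 13 = -36*V² + 13 = 13 - 36*V²)
x(B)*21 - 63 = (13 - 36*(-8)²)*21 - 63 = (13 - 36*64)*21 - 63 = (13 - 2304)*21 - 63 = -2291*21 - 63 = -48111 - 63 = -48174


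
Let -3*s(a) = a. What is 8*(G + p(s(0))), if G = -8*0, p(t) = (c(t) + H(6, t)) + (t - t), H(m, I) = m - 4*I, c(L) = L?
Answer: 48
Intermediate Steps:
s(a) = -a/3
p(t) = 6 - 3*t (p(t) = (t + (6 - 4*t)) + (t - t) = (6 - 3*t) + 0 = 6 - 3*t)
G = 0
8*(G + p(s(0))) = 8*(0 + (6 - (-1)*0)) = 8*(0 + (6 - 3*0)) = 8*(0 + (6 + 0)) = 8*(0 + 6) = 8*6 = 48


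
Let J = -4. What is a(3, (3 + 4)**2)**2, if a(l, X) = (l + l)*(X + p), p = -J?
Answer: 101124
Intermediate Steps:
p = 4 (p = -1*(-4) = 4)
a(l, X) = 2*l*(4 + X) (a(l, X) = (l + l)*(X + 4) = (2*l)*(4 + X) = 2*l*(4 + X))
a(3, (3 + 4)**2)**2 = (2*3*(4 + (3 + 4)**2))**2 = (2*3*(4 + 7**2))**2 = (2*3*(4 + 49))**2 = (2*3*53)**2 = 318**2 = 101124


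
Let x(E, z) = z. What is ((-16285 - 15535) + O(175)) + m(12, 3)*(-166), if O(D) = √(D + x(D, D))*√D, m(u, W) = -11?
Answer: -29994 + 175*√2 ≈ -29747.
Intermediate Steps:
O(D) = D*√2 (O(D) = √(D + D)*√D = √(2*D)*√D = (√2*√D)*√D = D*√2)
((-16285 - 15535) + O(175)) + m(12, 3)*(-166) = ((-16285 - 15535) + 175*√2) - 11*(-166) = (-31820 + 175*√2) + 1826 = -29994 + 175*√2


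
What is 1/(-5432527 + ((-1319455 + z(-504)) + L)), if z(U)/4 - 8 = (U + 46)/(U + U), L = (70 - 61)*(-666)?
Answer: -126/851500715 ≈ -1.4797e-7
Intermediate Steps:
L = -5994 (L = 9*(-666) = -5994)
z(U) = 32 + 2*(46 + U)/U (z(U) = 32 + 4*((U + 46)/(U + U)) = 32 + 4*((46 + U)/((2*U))) = 32 + 4*((46 + U)*(1/(2*U))) = 32 + 4*((46 + U)/(2*U)) = 32 + 2*(46 + U)/U)
1/(-5432527 + ((-1319455 + z(-504)) + L)) = 1/(-5432527 + ((-1319455 + (34 + 92/(-504))) - 5994)) = 1/(-5432527 + ((-1319455 + (34 + 92*(-1/504))) - 5994)) = 1/(-5432527 + ((-1319455 + (34 - 23/126)) - 5994)) = 1/(-5432527 + ((-1319455 + 4261/126) - 5994)) = 1/(-5432527 + (-166247069/126 - 5994)) = 1/(-5432527 - 167002313/126) = 1/(-851500715/126) = -126/851500715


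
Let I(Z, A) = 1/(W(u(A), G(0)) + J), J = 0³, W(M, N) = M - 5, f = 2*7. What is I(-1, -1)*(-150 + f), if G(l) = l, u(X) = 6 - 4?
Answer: 136/3 ≈ 45.333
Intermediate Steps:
f = 14
u(X) = 2
W(M, N) = -5 + M
J = 0
I(Z, A) = -⅓ (I(Z, A) = 1/((-5 + 2) + 0) = 1/(-3 + 0) = 1/(-3) = -⅓)
I(-1, -1)*(-150 + f) = -(-150 + 14)/3 = -⅓*(-136) = 136/3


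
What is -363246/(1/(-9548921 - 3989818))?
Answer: 4917892786794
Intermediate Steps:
-363246/(1/(-9548921 - 3989818)) = -363246/(1/(-13538739)) = -363246/(-1/13538739) = -363246*(-13538739) = 4917892786794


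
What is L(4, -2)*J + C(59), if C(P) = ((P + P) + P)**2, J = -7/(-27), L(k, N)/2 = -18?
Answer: 93959/3 ≈ 31320.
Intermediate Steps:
L(k, N) = -36 (L(k, N) = 2*(-18) = -36)
J = 7/27 (J = -7*(-1/27) = 7/27 ≈ 0.25926)
C(P) = 9*P**2 (C(P) = (2*P + P)**2 = (3*P)**2 = 9*P**2)
L(4, -2)*J + C(59) = -36*7/27 + 9*59**2 = -28/3 + 9*3481 = -28/3 + 31329 = 93959/3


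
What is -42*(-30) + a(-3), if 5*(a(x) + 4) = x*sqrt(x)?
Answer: 1256 - 3*I*sqrt(3)/5 ≈ 1256.0 - 1.0392*I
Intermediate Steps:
a(x) = -4 + x**(3/2)/5 (a(x) = -4 + (x*sqrt(x))/5 = -4 + x**(3/2)/5)
-42*(-30) + a(-3) = -42*(-30) + (-4 + (-3)**(3/2)/5) = 1260 + (-4 + (-3*I*sqrt(3))/5) = 1260 + (-4 - 3*I*sqrt(3)/5) = 1256 - 3*I*sqrt(3)/5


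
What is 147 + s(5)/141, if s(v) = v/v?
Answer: 20728/141 ≈ 147.01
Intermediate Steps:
s(v) = 1
147 + s(5)/141 = 147 + 1/141 = 20728/141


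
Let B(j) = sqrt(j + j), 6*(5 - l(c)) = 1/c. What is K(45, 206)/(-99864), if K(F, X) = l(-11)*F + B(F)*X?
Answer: -1655/732336 - 103*sqrt(10)/16644 ≈ -0.021829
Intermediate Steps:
l(c) = 5 - 1/(6*c)
B(j) = sqrt(2)*sqrt(j) (B(j) = sqrt(2*j) = sqrt(2)*sqrt(j))
K(F, X) = 331*F/66 + X*sqrt(2)*sqrt(F) (K(F, X) = (5 - 1/6/(-11))*F + (sqrt(2)*sqrt(F))*X = (5 - 1/6*(-1/11))*F + X*sqrt(2)*sqrt(F) = (5 + 1/66)*F + X*sqrt(2)*sqrt(F) = 331*F/66 + X*sqrt(2)*sqrt(F))
K(45, 206)/(-99864) = ((331/66)*45 + 206*sqrt(2)*sqrt(45))/(-99864) = (4965/22 + 206*sqrt(2)*(3*sqrt(5)))*(-1/99864) = (4965/22 + 618*sqrt(10))*(-1/99864) = -1655/732336 - 103*sqrt(10)/16644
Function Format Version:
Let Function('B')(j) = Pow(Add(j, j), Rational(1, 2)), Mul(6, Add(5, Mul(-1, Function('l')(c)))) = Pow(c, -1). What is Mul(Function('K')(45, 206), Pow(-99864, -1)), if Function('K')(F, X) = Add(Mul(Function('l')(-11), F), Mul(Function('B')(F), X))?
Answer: Add(Rational(-1655, 732336), Mul(Rational(-103, 16644), Pow(10, Rational(1, 2)))) ≈ -0.021829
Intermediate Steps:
Function('l')(c) = Add(5, Mul(Rational(-1, 6), Pow(c, -1)))
Function('B')(j) = Mul(Pow(2, Rational(1, 2)), Pow(j, Rational(1, 2))) (Function('B')(j) = Pow(Mul(2, j), Rational(1, 2)) = Mul(Pow(2, Rational(1, 2)), Pow(j, Rational(1, 2))))
Function('K')(F, X) = Add(Mul(Rational(331, 66), F), Mul(X, Pow(2, Rational(1, 2)), Pow(F, Rational(1, 2)))) (Function('K')(F, X) = Add(Mul(Add(5, Mul(Rational(-1, 6), Pow(-11, -1))), F), Mul(Mul(Pow(2, Rational(1, 2)), Pow(F, Rational(1, 2))), X)) = Add(Mul(Add(5, Mul(Rational(-1, 6), Rational(-1, 11))), F), Mul(X, Pow(2, Rational(1, 2)), Pow(F, Rational(1, 2)))) = Add(Mul(Add(5, Rational(1, 66)), F), Mul(X, Pow(2, Rational(1, 2)), Pow(F, Rational(1, 2)))) = Add(Mul(Rational(331, 66), F), Mul(X, Pow(2, Rational(1, 2)), Pow(F, Rational(1, 2)))))
Mul(Function('K')(45, 206), Pow(-99864, -1)) = Mul(Add(Mul(Rational(331, 66), 45), Mul(206, Pow(2, Rational(1, 2)), Pow(45, Rational(1, 2)))), Pow(-99864, -1)) = Mul(Add(Rational(4965, 22), Mul(206, Pow(2, Rational(1, 2)), Mul(3, Pow(5, Rational(1, 2))))), Rational(-1, 99864)) = Mul(Add(Rational(4965, 22), Mul(618, Pow(10, Rational(1, 2)))), Rational(-1, 99864)) = Add(Rational(-1655, 732336), Mul(Rational(-103, 16644), Pow(10, Rational(1, 2))))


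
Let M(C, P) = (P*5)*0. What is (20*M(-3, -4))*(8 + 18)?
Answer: 0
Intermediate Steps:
M(C, P) = 0 (M(C, P) = (5*P)*0 = 0)
(20*M(-3, -4))*(8 + 18) = (20*0)*(8 + 18) = 0*26 = 0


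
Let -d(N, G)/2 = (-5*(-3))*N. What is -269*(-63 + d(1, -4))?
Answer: 25017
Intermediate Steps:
d(N, G) = -30*N (d(N, G) = -2*(-5*(-3))*N = -30*N)
-269*(-63 + d(1, -4)) = -269*(-63 - 30*1) = -269*(-63 - 30) = -269*(-93) = 25017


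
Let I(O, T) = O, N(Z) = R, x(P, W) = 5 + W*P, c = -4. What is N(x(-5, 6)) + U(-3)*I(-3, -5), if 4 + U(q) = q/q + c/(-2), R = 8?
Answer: 11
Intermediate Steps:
x(P, W) = 5 + P*W
N(Z) = 8
U(q) = -1 (U(q) = -4 + (q/q - 4/(-2)) = -4 + (1 - 4*(-1/2)) = -4 + (1 + 2) = -4 + 3 = -1)
N(x(-5, 6)) + U(-3)*I(-3, -5) = 8 - 1*(-3) = 8 + 3 = 11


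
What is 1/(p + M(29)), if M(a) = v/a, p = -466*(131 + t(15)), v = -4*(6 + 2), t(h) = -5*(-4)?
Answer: -29/2040646 ≈ -1.4211e-5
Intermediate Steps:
t(h) = 20
v = -32 (v = -4*8 = -32)
p = -70366 (p = -466*(131 + 20) = -466*151 = -70366)
M(a) = -32/a
1/(p + M(29)) = 1/(-70366 - 32/29) = 1/(-2040646/29) = -29/2040646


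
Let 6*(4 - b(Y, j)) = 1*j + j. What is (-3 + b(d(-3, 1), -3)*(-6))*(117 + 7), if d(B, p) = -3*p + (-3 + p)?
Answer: -4092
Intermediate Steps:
d(B, p) = -3 - 2*p
b(Y, j) = 4 - j/3 (b(Y, j) = 4 - (1*j + j)/6 = 4 - (j + j)/6 = 4 - j/3)
(-3 + b(d(-3, 1), -3)*(-6))*(117 + 7) = (-3 + (4 - ⅓*(-3))*(-6))*(117 + 7) = (-3 + (4 + 1)*(-6))*124 = (-3 + 5*(-6))*124 = (-3 - 30)*124 = -33*124 = -4092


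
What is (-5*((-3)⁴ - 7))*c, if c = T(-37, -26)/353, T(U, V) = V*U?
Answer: -355940/353 ≈ -1008.3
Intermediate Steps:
T(U, V) = U*V
c = 962/353 (c = -37*(-26)/353 = 962*(1/353) = 962/353 ≈ 2.7252)
(-5*((-3)⁴ - 7))*c = -5*((-3)⁴ - 7)*(962/353) = -5*(81 - 7)*(962/353) = -5*74*(962/353) = -370*962/353 = -355940/353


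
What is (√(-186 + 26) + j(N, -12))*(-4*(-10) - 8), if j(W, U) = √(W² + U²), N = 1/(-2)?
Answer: 16*√577 + 128*I*√10 ≈ 384.33 + 404.77*I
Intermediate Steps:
N = -½ ≈ -0.50000
j(W, U) = √(U² + W²)
(√(-186 + 26) + j(N, -12))*(-4*(-10) - 8) = (√(-186 + 26) + √((-12)² + (-½)²))*(-4*(-10) - 8) = (√(-160) + √(144 + ¼))*(40 - 8) = (4*I*√10 + √(577/4))*32 = (4*I*√10 + √577/2)*32 = (√577/2 + 4*I*√10)*32 = 16*√577 + 128*I*√10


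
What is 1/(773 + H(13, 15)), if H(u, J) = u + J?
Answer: 1/801 ≈ 0.0012484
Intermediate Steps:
H(u, J) = J + u
1/(773 + H(13, 15)) = 1/(773 + (15 + 13)) = 1/(773 + 28) = 1/801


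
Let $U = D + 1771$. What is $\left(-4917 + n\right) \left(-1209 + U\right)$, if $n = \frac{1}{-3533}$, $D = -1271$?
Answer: $\frac{12316579258}{3533} \approx 3.4862 \cdot 10^{6}$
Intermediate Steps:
$n = - \frac{1}{3533} \approx -0.00028305$
$U = 500$ ($U = -1271 + 1771 = 500$)
$\left(-4917 + n\right) \left(-1209 + U\right) = \left(-4917 - \frac{1}{3533}\right) \left(-1209 + 500\right) = \left(- \frac{17371762}{3533}\right) \left(-709\right) = \frac{12316579258}{3533}$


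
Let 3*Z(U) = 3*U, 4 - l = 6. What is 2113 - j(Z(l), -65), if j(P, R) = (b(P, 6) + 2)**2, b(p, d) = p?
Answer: 2113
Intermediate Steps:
l = -2 (l = 4 - 1*6 = 4 - 6 = -2)
Z(U) = U (Z(U) = (3*U)/3 = U)
j(P, R) = (2 + P)**2 (j(P, R) = (P + 2)**2 = (2 + P)**2)
2113 - j(Z(l), -65) = 2113 - (2 - 2)**2 = 2113 - 1*0**2 = 2113 - 1*0 = 2113 + 0 = 2113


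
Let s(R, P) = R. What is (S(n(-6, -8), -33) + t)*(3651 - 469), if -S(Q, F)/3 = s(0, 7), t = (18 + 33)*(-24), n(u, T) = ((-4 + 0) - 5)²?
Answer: -3894768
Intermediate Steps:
n(u, T) = 81 (n(u, T) = (-4 - 5)² = (-9)² = 81)
t = -1224 (t = 51*(-24) = -1224)
S(Q, F) = 0 (S(Q, F) = -3*0 = 0)
(S(n(-6, -8), -33) + t)*(3651 - 469) = (0 - 1224)*(3651 - 469) = -1224*3182 = -3894768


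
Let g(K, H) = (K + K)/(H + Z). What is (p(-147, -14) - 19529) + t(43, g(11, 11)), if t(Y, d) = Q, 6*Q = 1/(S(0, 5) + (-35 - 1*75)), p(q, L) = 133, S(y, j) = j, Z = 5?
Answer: -12219481/630 ≈ -19396.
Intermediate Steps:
g(K, H) = 2*K/(5 + H) (g(K, H) = (K + K)/(H + 5) = (2*K)/(5 + H) = 2*K/(5 + H))
Q = -1/630 (Q = 1/(6*(5 + (-35 - 1*75))) = 1/(6*(5 + (-35 - 75))) = 1/(6*(5 - 110)) = (1/6)/(-105) = (1/6)*(-1/105) = -1/630 ≈ -0.0015873)
t(Y, d) = -1/630
(p(-147, -14) - 19529) + t(43, g(11, 11)) = (133 - 19529) - 1/630 = -19396 - 1/630 = -12219481/630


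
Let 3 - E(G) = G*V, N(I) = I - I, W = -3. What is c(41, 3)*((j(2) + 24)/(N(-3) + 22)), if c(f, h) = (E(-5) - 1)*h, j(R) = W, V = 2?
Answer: 378/11 ≈ 34.364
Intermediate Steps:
j(R) = -3
N(I) = 0
E(G) = 3 - 2*G (E(G) = 3 - G*2 = 3 - 2*G)
c(f, h) = 12*h (c(f, h) = ((3 - 2*(-5)) - 1)*h = ((3 + 10) - 1)*h = (13 - 1)*h = 12*h)
c(41, 3)*((j(2) + 24)/(N(-3) + 22)) = (12*3)*((-3 + 24)/(0 + 22)) = 36*(21/22) = 378/11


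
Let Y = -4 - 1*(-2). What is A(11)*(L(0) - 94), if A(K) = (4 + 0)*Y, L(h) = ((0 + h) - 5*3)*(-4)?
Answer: 272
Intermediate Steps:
Y = -2 (Y = -4 + 2 = -2)
L(h) = 60 - 4*h (L(h) = (h - 15)*(-4) = (-15 + h)*(-4) = 60 - 4*h)
A(K) = -8 (A(K) = (4 + 0)*(-2) = 4*(-2) = -8)
A(11)*(L(0) - 94) = -8*((60 - 4*0) - 94) = -8*((60 + 0) - 94) = -8*(60 - 94) = -8*(-34) = 272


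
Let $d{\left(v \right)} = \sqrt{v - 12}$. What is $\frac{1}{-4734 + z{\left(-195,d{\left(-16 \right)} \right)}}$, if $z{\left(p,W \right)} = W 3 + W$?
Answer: $- \frac{2367}{11205602} - \frac{2 i \sqrt{7}}{5602801} \approx -0.00021123 - 9.4444 \cdot 10^{-7} i$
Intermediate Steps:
$d{\left(v \right)} = \sqrt{-12 + v}$
$z{\left(p,W \right)} = 4 W$ ($z{\left(p,W \right)} = 3 W + W = 4 W$)
$\frac{1}{-4734 + z{\left(-195,d{\left(-16 \right)} \right)}} = \frac{1}{-4734 + 4 \sqrt{-12 - 16}} = \frac{1}{-4734 + 4 \sqrt{-28}} = \frac{1}{-4734 + 4 \cdot 2 i \sqrt{7}} = \frac{1}{-4734 + 8 i \sqrt{7}}$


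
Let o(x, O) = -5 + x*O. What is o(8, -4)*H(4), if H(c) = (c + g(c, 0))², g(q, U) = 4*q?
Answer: -14800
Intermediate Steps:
o(x, O) = -5 + O*x
H(c) = 25*c² (H(c) = (c + 4*c)² = (5*c)² = 25*c²)
o(8, -4)*H(4) = (-5 - 4*8)*(25*4²) = (-5 - 32)*(25*16) = -37*400 = -14800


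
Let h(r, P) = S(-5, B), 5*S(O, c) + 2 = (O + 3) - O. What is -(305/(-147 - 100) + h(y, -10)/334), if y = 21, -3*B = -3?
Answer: 509103/412490 ≈ 1.2342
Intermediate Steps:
B = 1 (B = -⅓*(-3) = 1)
S(O, c) = ⅕ (S(O, c) = -⅖ + ((O + 3) - O)/5 = -⅖ + ((3 + O) - O)/5 = -⅖ + (⅕)*3 = -⅖ + ⅗ = ⅕)
h(r, P) = ⅕
-(305/(-147 - 100) + h(y, -10)/334) = -(305/(-147 - 100) + (⅕)/334) = -(305/(-247) + (⅕)*(1/334)) = -(305*(-1/247) + 1/1670) = -(-305/247 + 1/1670) = -1*(-509103/412490) = 509103/412490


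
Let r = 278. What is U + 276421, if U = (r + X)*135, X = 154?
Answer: 334741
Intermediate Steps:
U = 58320 (U = (278 + 154)*135 = 432*135 = 58320)
U + 276421 = 58320 + 276421 = 334741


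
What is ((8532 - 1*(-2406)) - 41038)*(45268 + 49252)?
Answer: -2845052000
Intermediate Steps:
((8532 - 1*(-2406)) - 41038)*(45268 + 49252) = ((8532 + 2406) - 41038)*94520 = (10938 - 41038)*94520 = -30100*94520 = -2845052000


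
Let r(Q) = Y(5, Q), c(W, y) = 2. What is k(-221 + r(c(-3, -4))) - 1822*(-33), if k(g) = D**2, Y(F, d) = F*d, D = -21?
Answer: 60567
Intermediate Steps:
r(Q) = 5*Q
k(g) = 441 (k(g) = (-21)**2 = 441)
k(-221 + r(c(-3, -4))) - 1822*(-33) = 441 - 1822*(-33) = 441 - 1*(-60126) = 441 + 60126 = 60567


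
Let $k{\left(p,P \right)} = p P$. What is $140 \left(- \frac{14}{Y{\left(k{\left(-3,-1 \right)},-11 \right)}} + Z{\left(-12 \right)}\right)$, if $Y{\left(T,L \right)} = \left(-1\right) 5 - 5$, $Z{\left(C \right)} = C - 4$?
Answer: $-2044$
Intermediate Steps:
$Z{\left(C \right)} = -4 + C$
$k{\left(p,P \right)} = P p$
$Y{\left(T,L \right)} = -10$ ($Y{\left(T,L \right)} = -5 - 5 = -10$)
$140 \left(- \frac{14}{Y{\left(k{\left(-3,-1 \right)},-11 \right)}} + Z{\left(-12 \right)}\right) = 140 \left(- \frac{14}{-10} - 16\right) = 140 \left(- \frac{14 \left(-1\right)}{10} - 16\right) = 140 \left(\left(-1\right) \left(- \frac{7}{5}\right) - 16\right) = 140 \left(\frac{7}{5} - 16\right) = 140 \left(- \frac{73}{5}\right) = -2044$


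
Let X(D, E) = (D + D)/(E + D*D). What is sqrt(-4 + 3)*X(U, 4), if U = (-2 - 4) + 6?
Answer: 0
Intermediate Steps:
U = 0 (U = -6 + 6 = 0)
X(D, E) = 2*D/(E + D**2) (X(D, E) = (2*D)/(E + D**2) = 2*D/(E + D**2))
sqrt(-4 + 3)*X(U, 4) = sqrt(-4 + 3)*(2*0/(4 + 0**2)) = sqrt(-1)*(2*0/(4 + 0)) = I*(2*0/4) = I*(2*0*(1/4)) = I*0 = 0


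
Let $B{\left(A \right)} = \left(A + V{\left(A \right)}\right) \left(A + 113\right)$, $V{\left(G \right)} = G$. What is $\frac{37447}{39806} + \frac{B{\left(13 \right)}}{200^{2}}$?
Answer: $\frac{203535557}{199030000} \approx 1.0226$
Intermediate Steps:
$B{\left(A \right)} = 2 A \left(113 + A\right)$ ($B{\left(A \right)} = \left(A + A\right) \left(A + 113\right) = 2 A \left(113 + A\right)$)
$\frac{37447}{39806} + \frac{B{\left(13 \right)}}{200^{2}} = \frac{37447}{39806} + \frac{2 \cdot 13 \left(113 + 13\right)}{200^{2}} = 37447 \cdot \frac{1}{39806} + \frac{2 \cdot 13 \cdot 126}{40000} = \frac{37447}{39806} + 3276 \cdot \frac{1}{40000} = \frac{37447}{39806} + \frac{819}{10000} = \frac{203535557}{199030000}$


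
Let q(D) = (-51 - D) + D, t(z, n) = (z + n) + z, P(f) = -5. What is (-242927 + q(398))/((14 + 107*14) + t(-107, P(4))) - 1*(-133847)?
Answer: 172821193/1293 ≈ 1.3366e+5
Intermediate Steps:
t(z, n) = n + 2*z (t(z, n) = (n + z) + z = n + 2*z)
q(D) = -51
(-242927 + q(398))/((14 + 107*14) + t(-107, P(4))) - 1*(-133847) = (-242927 - 51)/((14 + 107*14) + (-5 + 2*(-107))) - 1*(-133847) = -242978/((14 + 1498) + (-5 - 214)) + 133847 = -242978/(1512 - 219) + 133847 = -242978/1293 + 133847 = 172821193/1293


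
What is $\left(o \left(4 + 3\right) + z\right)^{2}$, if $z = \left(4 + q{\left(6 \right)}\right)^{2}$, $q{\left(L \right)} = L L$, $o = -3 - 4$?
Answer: $2405601$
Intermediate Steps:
$o = -7$
$q{\left(L \right)} = L^{2}$
$z = 1600$ ($z = \left(4 + 6^{2}\right)^{2} = \left(4 + 36\right)^{2} = 40^{2} = 1600$)
$\left(o \left(4 + 3\right) + z\right)^{2} = \left(- 7 \left(4 + 3\right) + 1600\right)^{2} = \left(\left(-7\right) 7 + 1600\right)^{2} = \left(-49 + 1600\right)^{2} = 1551^{2} = 2405601$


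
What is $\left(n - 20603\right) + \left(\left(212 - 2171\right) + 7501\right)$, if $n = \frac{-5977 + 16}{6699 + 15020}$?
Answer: $- \frac{327115820}{21719} \approx -15061.0$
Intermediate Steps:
$n = - \frac{5961}{21719} \approx -0.27446$
$\left(n - 20603\right) + \left(\left(212 - 2171\right) + 7501\right) = \left(- \frac{5961}{21719} - 20603\right) + \left(\left(212 - 2171\right) + 7501\right) = - \frac{447482518}{21719} + \left(-1959 + 7501\right) = - \frac{447482518}{21719} + 5542 = - \frac{327115820}{21719}$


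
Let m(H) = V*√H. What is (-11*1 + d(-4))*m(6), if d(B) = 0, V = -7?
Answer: 77*√6 ≈ 188.61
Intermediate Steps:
m(H) = -7*√H
(-11*1 + d(-4))*m(6) = (-11*1 + 0)*(-7*√6) = (-11 + 0)*(-7*√6) = -(-77)*√6 = 77*√6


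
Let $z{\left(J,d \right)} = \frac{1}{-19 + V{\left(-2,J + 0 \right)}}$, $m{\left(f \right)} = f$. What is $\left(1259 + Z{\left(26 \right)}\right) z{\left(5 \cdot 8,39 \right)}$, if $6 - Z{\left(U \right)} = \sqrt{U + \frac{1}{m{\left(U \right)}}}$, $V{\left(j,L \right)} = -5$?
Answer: $- \frac{1265}{24} + \frac{\sqrt{17602}}{624} \approx -52.496$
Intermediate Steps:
$Z{\left(U \right)} = 6 - \sqrt{U + \frac{1}{U}}$
$z{\left(J,d \right)} = - \frac{1}{24}$ ($z{\left(J,d \right)} = \frac{1}{-19 - 5} = \frac{1}{-24} = - \frac{1}{24}$)
$\left(1259 + Z{\left(26 \right)}\right) z{\left(5 \cdot 8,39 \right)} = \left(1259 + \left(6 - \sqrt{26 + \frac{1}{26}}\right)\right) \left(- \frac{1}{24}\right) = \left(1259 + \left(6 - \sqrt{\frac{677}{26}}\right)\right) \left(- \frac{1}{24}\right) = \left(1259 + \left(6 - \frac{\sqrt{17602}}{26}\right)\right) \left(- \frac{1}{24}\right) = \left(1265 - \frac{\sqrt{17602}}{26}\right) \left(- \frac{1}{24}\right) = - \frac{1265}{24} + \frac{\sqrt{17602}}{624}$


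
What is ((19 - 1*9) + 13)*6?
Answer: 138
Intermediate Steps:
((19 - 1*9) + 13)*6 = ((19 - 9) + 13)*6 = (10 + 13)*6 = 23*6 = 138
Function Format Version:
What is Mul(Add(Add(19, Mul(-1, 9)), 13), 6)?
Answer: 138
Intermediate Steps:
Mul(Add(Add(19, Mul(-1, 9)), 13), 6) = Mul(Add(Add(19, -9), 13), 6) = Mul(Add(10, 13), 6) = Mul(23, 6) = 138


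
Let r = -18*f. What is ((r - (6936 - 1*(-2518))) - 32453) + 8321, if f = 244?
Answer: -37978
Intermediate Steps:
r = -4392 (r = -18*244 = -4392)
((r - (6936 - 1*(-2518))) - 32453) + 8321 = ((-4392 - (6936 - 1*(-2518))) - 32453) + 8321 = ((-4392 - (6936 + 2518)) - 32453) + 8321 = ((-4392 - 1*9454) - 32453) + 8321 = ((-4392 - 9454) - 32453) + 8321 = (-13846 - 32453) + 8321 = -46299 + 8321 = -37978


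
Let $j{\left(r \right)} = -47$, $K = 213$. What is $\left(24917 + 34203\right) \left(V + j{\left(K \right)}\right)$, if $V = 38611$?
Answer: $2279903680$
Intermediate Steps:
$\left(24917 + 34203\right) \left(V + j{\left(K \right)}\right) = \left(24917 + 34203\right) \left(38611 - 47\right) = 59120 \cdot 38564 = 2279903680$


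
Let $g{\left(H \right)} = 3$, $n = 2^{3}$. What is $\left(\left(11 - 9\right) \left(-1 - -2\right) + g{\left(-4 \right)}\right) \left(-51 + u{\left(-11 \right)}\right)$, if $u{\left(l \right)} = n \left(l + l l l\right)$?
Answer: $-53935$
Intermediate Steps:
$n = 8$
$u{\left(l \right)} = 8 l + 8 l^{3}$ ($u{\left(l \right)} = 8 \left(l + l l l\right) = 8 \left(l + l^{2} l\right) = 8 \left(l + l^{3}\right) = 8 l + 8 l^{3}$)
$\left(\left(11 - 9\right) \left(-1 - -2\right) + g{\left(-4 \right)}\right) \left(-51 + u{\left(-11 \right)}\right) = \left(\left(11 - 9\right) \left(-1 - -2\right) + 3\right) \left(-51 + 8 \left(-11\right) \left(1 + \left(-11\right)^{2}\right)\right) = \left(2 \left(-1 + 2\right) + 3\right) \left(-51 + 8 \left(-11\right) \left(1 + 121\right)\right) = \left(2 \cdot 1 + 3\right) \left(-51 + 8 \left(-11\right) 122\right) = \left(2 + 3\right) \left(-51 - 10736\right) = 5 \left(-10787\right) = -53935$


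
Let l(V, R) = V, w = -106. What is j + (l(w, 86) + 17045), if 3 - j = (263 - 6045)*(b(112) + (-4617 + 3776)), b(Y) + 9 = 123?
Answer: -4186572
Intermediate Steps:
b(Y) = 114 (b(Y) = -9 + 123 = 114)
j = -4203511 (j = 3 - (263 - 6045)*(114 + (-4617 + 3776)) = 3 - (-5782)*(114 - 841) = 3 - (-5782)*(-727) = 3 - 1*4203514 = 3 - 4203514 = -4203511)
j + (l(w, 86) + 17045) = -4203511 + (-106 + 17045) = -4203511 + 16939 = -4186572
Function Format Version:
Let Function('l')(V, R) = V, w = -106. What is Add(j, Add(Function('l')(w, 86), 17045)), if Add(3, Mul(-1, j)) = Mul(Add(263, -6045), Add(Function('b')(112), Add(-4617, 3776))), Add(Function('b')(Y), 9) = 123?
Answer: -4186572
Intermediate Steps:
Function('b')(Y) = 114 (Function('b')(Y) = Add(-9, 123) = 114)
j = -4203511 (j = Add(3, Mul(-1, Mul(Add(263, -6045), Add(114, Add(-4617, 3776))))) = Add(3, Mul(-1, Mul(-5782, Add(114, -841)))) = Add(3, Mul(-1, Mul(-5782, -727))) = Add(3, Mul(-1, 4203514)) = Add(3, -4203514) = -4203511)
Add(j, Add(Function('l')(w, 86), 17045)) = Add(-4203511, Add(-106, 17045)) = Add(-4203511, 16939) = -4186572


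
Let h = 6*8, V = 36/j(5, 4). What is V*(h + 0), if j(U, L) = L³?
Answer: 27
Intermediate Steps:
V = 9/16 (V = 36/(4³) = 36/64 = 36*(1/64) = 9/16 ≈ 0.56250)
h = 48
V*(h + 0) = 9*(48 + 0)/16 = (9/16)*48 = 27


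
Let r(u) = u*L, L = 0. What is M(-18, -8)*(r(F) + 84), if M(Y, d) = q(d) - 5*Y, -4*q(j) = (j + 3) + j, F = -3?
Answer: 7833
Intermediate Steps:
r(u) = 0 (r(u) = u*0 = 0)
q(j) = -¾ - j/2 (q(j) = -((j + 3) + j)/4 = -((3 + j) + j)/4 = -(3 + 2*j)/4 = -¾ - j/2)
M(Y, d) = -¾ - 5*Y - d/2 (M(Y, d) = (-¾ - d/2) - 5*Y = -¾ - 5*Y - d/2)
M(-18, -8)*(r(F) + 84) = (-¾ - 5*(-18) - ½*(-8))*(0 + 84) = (-¾ + 90 + 4)*84 = (373/4)*84 = 7833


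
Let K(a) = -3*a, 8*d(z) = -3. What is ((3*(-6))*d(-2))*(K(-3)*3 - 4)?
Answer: 621/4 ≈ 155.25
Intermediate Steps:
d(z) = -3/8 (d(z) = (1/8)*(-3) = -3/8)
((3*(-6))*d(-2))*(K(-3)*3 - 4) = ((3*(-6))*(-3/8))*(-3*(-3)*3 - 4) = (-18*(-3/8))*(9*3 - 4) = 27*(27 - 4)/4 = (27/4)*23 = 621/4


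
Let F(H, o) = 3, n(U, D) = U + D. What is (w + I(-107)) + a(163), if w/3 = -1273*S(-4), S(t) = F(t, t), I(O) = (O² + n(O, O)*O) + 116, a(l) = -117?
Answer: 22889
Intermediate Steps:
n(U, D) = D + U
I(O) = 116 + 3*O² (I(O) = (O² + (O + O)*O) + 116 = (O² + (2*O)*O) + 116 = (O² + 2*O²) + 116 = 3*O² + 116 = 116 + 3*O²)
S(t) = 3
w = -11457 (w = 3*(-1273*3) = 3*(-3819) = -11457)
(w + I(-107)) + a(163) = (-11457 + (116 + 3*(-107)²)) - 117 = (-11457 + (116 + 3*11449)) - 117 = (-11457 + (116 + 34347)) - 117 = (-11457 + 34463) - 117 = 23006 - 117 = 22889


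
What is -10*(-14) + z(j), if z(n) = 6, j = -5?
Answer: 146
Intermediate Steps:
-10*(-14) + z(j) = -10*(-14) + 6 = 140 + 6 = 146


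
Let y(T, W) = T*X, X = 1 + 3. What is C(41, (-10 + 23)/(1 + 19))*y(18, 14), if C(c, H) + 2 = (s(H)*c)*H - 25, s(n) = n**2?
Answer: -1133307/1000 ≈ -1133.3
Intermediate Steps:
X = 4
C(c, H) = -27 + c*H**3 (C(c, H) = -2 + ((H**2*c)*H - 25) = -2 + ((c*H**2)*H - 25) = -2 + (c*H**3 - 25) = -2 + (-25 + c*H**3) = -27 + c*H**3)
y(T, W) = 4*T (y(T, W) = T*4 = 4*T)
C(41, (-10 + 23)/(1 + 19))*y(18, 14) = (-27 + 41*((-10 + 23)/(1 + 19))**3)*(4*18) = (-27 + 41*(13/20)**3)*72 = (-27 + 41*(2197/8000))*72 = (-27 + 90077/8000)*72 = -125923/8000*72 = -1133307/1000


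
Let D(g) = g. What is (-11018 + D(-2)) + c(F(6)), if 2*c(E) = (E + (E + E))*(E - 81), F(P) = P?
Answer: -11695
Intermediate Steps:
c(E) = 3*E*(-81 + E)/2 (c(E) = ((E + (E + E))*(E - 81))/2 = ((E + 2*E)*(-81 + E))/2 = ((3*E)*(-81 + E))/2 = (3*E*(-81 + E))/2 = 3*E*(-81 + E)/2)
(-11018 + D(-2)) + c(F(6)) = (-11018 - 2) + (3/2)*6*(-81 + 6) = -11020 + (3/2)*6*(-75) = -11020 - 675 = -11695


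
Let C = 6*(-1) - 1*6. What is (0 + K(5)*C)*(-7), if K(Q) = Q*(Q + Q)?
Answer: 4200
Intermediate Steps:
K(Q) = 2*Q² (K(Q) = Q*(2*Q) = 2*Q²)
C = -12 (C = -6 - 6 = -12)
(0 + K(5)*C)*(-7) = (0 + (2*5²)*(-12))*(-7) = (0 + (2*25)*(-12))*(-7) = (0 + 50*(-12))*(-7) = (0 - 600)*(-7) = -600*(-7) = 4200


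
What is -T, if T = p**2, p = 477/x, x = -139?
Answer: -227529/19321 ≈ -11.776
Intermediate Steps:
p = -477/139 (p = 477/(-139) = 477*(-1/139) = -477/139 ≈ -3.4317)
T = 227529/19321 (T = (-477/139)**2 = 227529/19321 ≈ 11.776)
-T = -1*227529/19321 = -227529/19321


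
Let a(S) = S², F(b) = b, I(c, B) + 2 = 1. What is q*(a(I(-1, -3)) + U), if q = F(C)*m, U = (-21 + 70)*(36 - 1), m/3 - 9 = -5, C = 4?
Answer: 82368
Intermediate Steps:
I(c, B) = -1 (I(c, B) = -2 + 1 = -1)
m = 12 (m = 27 + 3*(-5) = 27 - 15 = 12)
U = 1715 (U = 49*35 = 1715)
q = 48 (q = 4*12 = 48)
q*(a(I(-1, -3)) + U) = 48*((-1)² + 1715) = 48*(1 + 1715) = 48*1716 = 82368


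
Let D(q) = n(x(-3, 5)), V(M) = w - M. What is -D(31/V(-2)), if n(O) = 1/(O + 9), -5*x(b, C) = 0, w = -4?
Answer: -⅑ ≈ -0.11111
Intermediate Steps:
x(b, C) = 0 (x(b, C) = -⅕*0 = 0)
V(M) = -4 - M
n(O) = 1/(9 + O)
D(q) = ⅑ (D(q) = 1/(9 + 0) = 1/9 = ⅑)
-D(31/V(-2)) = -1*⅑ = -⅑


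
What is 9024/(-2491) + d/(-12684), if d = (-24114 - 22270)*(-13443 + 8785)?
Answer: -2863359736/168063 ≈ -17037.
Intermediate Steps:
d = 216056672 (d = -46384*(-4658) = 216056672)
9024/(-2491) + d/(-12684) = 9024/(-2491) + 216056672/(-12684) = 9024*(-1/2491) + 216056672*(-1/12684) = -192/53 - 54014168/3171 = -2863359736/168063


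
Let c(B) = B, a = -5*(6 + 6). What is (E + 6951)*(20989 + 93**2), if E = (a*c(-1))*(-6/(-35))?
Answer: 206318586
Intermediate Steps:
a = -60 (a = -5*12 = -60)
E = 72/7 (E = (-60*(-1))*(-6/(-35)) = 60*(-6*(-1/35)) = 60*(6/35) = 72/7 ≈ 10.286)
(E + 6951)*(20989 + 93**2) = (72/7 + 6951)*(20989 + 93**2) = 48729*(20989 + 8649)/7 = (48729/7)*29638 = 206318586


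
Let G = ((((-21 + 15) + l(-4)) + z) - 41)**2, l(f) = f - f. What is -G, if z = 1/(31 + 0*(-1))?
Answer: -2119936/961 ≈ -2206.0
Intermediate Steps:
l(f) = 0
z = 1/31 (z = 1/(31 + 0) = 1/31 ≈ 0.032258)
G = 2119936/961 (G = ((((-21 + 15) + 0) + 1/31) - 41)**2 = (((-6 + 0) + 1/31) - 41)**2 = ((-6 + 1/31) - 41)**2 = (-185/31 - 41)**2 = (-1456/31)**2 = 2119936/961 ≈ 2206.0)
-G = -1*2119936/961 = -2119936/961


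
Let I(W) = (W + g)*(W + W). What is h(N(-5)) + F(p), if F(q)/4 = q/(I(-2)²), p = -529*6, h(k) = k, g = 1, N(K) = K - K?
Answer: -1587/2 ≈ -793.50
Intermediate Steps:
N(K) = 0
I(W) = 2*W*(1 + W) (I(W) = (W + 1)*(W + W) = (1 + W)*(2*W) = 2*W*(1 + W))
p = -3174
F(q) = q/4 (F(q) = 4*(q/((2*(-2)*(1 - 2))²)) = 4*(q/((2*(-2)*(-1))²)) = 4*(q/(4²)) = 4*(q/16) = q/4)
h(N(-5)) + F(p) = 0 + (¼)*(-3174) = 0 - 1587/2 = -1587/2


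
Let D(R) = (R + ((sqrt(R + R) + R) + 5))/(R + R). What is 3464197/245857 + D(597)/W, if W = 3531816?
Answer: 14608478526534431/1036776093456528 + sqrt(1194)/4216988304 ≈ 14.090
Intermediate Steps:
D(R) = (5 + 2*R + sqrt(2)*sqrt(R))/(2*R) (D(R) = (R + ((sqrt(2*R) + R) + 5))/((2*R)) = (R + ((sqrt(2)*sqrt(R) + R) + 5))*(1/(2*R)) = (R + ((R + sqrt(2)*sqrt(R)) + 5))*(1/(2*R)) = (R + (5 + R + sqrt(2)*sqrt(R)))*(1/(2*R)) = (5 + 2*R + sqrt(2)*sqrt(R))*(1/(2*R)) = (5 + 2*R + sqrt(2)*sqrt(R))/(2*R))
3464197/245857 + D(597)/W = 3464197/245857 + (1 + (5/2)/597 + sqrt(2)/(2*sqrt(597)))/3531816 = 3464197*(1/245857) + (1 + (5/2)*(1/597) + sqrt(2)*(sqrt(597)/597)/2)*(1/3531816) = 3464197/245857 + (1 + 5/1194 + sqrt(1194)/1194)*(1/3531816) = 3464197/245857 + (1199/1194 + sqrt(1194)/1194)*(1/3531816) = 3464197/245857 + (1199/4216988304 + sqrt(1194)/4216988304) = 14608478526534431/1036776093456528 + sqrt(1194)/4216988304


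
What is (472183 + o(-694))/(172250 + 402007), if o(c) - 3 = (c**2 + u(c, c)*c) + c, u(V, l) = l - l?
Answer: 953128/574257 ≈ 1.6598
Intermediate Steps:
u(V, l) = 0
o(c) = 3 + c + c**2 (o(c) = 3 + ((c**2 + 0*c) + c) = 3 + ((c**2 + 0) + c) = 3 + (c**2 + c) = 3 + (c + c**2) = 3 + c + c**2)
(472183 + o(-694))/(172250 + 402007) = (472183 + (3 - 694 + (-694)**2))/(172250 + 402007) = (472183 + (3 - 694 + 481636))/574257 = (472183 + 480945)*(1/574257) = 953128*(1/574257) = 953128/574257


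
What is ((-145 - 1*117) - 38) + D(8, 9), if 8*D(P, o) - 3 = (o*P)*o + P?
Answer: -1741/8 ≈ -217.63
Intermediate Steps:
D(P, o) = 3/8 + P/8 + P*o²/8 (D(P, o) = 3/8 + ((o*P)*o + P)/8 = 3/8 + ((P*o)*o + P)/8 = 3/8 + (P*o² + P)/8 = 3/8 + (P + P*o²)/8 = 3/8 + (P/8 + P*o²/8) = 3/8 + P/8 + P*o²/8)
((-145 - 1*117) - 38) + D(8, 9) = ((-145 - 1*117) - 38) + (3/8 + (⅛)*8 + (⅛)*8*9²) = ((-145 - 117) - 38) + (3/8 + 1 + (⅛)*8*81) = (-262 - 38) + (3/8 + 1 + 81) = -300 + 659/8 = -1741/8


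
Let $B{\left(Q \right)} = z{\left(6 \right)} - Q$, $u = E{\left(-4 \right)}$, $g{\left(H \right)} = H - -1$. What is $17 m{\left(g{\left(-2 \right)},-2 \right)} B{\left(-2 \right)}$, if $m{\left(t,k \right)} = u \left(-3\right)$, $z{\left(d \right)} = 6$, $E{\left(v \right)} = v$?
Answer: $1632$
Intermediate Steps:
$g{\left(H \right)} = 1 + H$ ($g{\left(H \right)} = H + 1 = 1 + H$)
$u = -4$
$B{\left(Q \right)} = 6 - Q$
$m{\left(t,k \right)} = 12$ ($m{\left(t,k \right)} = \left(-4\right) \left(-3\right) = 12$)
$17 m{\left(g{\left(-2 \right)},-2 \right)} B{\left(-2 \right)} = 17 \cdot 12 \left(6 - -2\right) = 204 \left(6 + 2\right) = 204 \cdot 8 = 1632$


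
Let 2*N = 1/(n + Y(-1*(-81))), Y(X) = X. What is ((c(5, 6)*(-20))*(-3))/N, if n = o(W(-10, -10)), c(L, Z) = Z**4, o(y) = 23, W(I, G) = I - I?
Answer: 16174080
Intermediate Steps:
W(I, G) = 0
n = 23
N = 1/208 (N = 1/(2*(23 - 1*(-81))) = 1/(2*(23 + 81)) = (1/2)/104 = (1/2)*(1/104) = 1/208 ≈ 0.0048077)
((c(5, 6)*(-20))*(-3))/N = ((6**4*(-20))*(-3))/(1/208) = ((1296*(-20))*(-3))*208 = -25920*(-3)*208 = 77760*208 = 16174080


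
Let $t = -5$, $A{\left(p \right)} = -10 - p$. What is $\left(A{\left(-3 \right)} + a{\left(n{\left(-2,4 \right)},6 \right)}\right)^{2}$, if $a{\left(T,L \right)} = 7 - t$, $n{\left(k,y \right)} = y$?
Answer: $25$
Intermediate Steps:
$a{\left(T,L \right)} = 12$ ($a{\left(T,L \right)} = 7 - -5 = 7 + 5 = 12$)
$\left(A{\left(-3 \right)} + a{\left(n{\left(-2,4 \right)},6 \right)}\right)^{2} = \left(\left(-10 - -3\right) + 12\right)^{2} = \left(\left(-10 + 3\right) + 12\right)^{2} = \left(-7 + 12\right)^{2} = 5^{2} = 25$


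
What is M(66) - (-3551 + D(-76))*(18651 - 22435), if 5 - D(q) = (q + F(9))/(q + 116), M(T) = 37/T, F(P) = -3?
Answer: -4425494713/330 ≈ -1.3411e+7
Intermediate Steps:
D(q) = 5 - (-3 + q)/(116 + q) (D(q) = 5 - (q - 3)/(q + 116) = 5 - (-3 + q)/(116 + q))
M(66) - (-3551 + D(-76))*(18651 - 22435) = 37/66 - (-3551 + (583 + 4*(-76))/(116 - 76))*(18651 - 22435) = 37*(1/66) - (-3551 + (583 - 304)/40)*(-3784) = 37/66 - (-3551 + (1/40)*279)*(-3784) = 37/66 - (-3551 + 279/40)*(-3784) = 37/66 - (-141761)*(-3784)/40 = 37/66 - 1*67052953/5 = 37/66 - 67052953/5 = -4425494713/330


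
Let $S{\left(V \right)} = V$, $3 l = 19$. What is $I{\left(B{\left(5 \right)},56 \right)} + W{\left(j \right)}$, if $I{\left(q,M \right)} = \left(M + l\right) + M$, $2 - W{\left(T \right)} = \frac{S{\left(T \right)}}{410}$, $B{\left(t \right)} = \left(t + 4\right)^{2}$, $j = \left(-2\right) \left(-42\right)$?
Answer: $\frac{73879}{615} \approx 120.13$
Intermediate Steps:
$l = \frac{19}{3}$ ($l = \frac{1}{3} \cdot 19 = \frac{19}{3} \approx 6.3333$)
$j = 84$
$B{\left(t \right)} = \left(4 + t\right)^{2}$
$W{\left(T \right)} = 2 - \frac{T}{410}$
$I{\left(q,M \right)} = \frac{19}{3} + 2 M$ ($I{\left(q,M \right)} = \left(M + \frac{19}{3}\right) + M = \left(\frac{19}{3} + M\right) + M = \frac{19}{3} + 2 M$)
$I{\left(B{\left(5 \right)},56 \right)} + W{\left(j \right)} = \left(\frac{19}{3} + 2 \cdot 56\right) + \left(2 - \frac{42}{205}\right) = \left(\frac{19}{3} + 112\right) + \left(2 - \frac{42}{205}\right) = \frac{355}{3} + \frac{368}{205} = \frac{73879}{615}$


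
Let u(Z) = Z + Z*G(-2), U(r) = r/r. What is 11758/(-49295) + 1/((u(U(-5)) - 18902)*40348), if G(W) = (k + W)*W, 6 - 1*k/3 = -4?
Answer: -8993424238583/37704613489620 ≈ -0.23852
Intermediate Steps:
k = 30 (k = 18 - 3*(-4) = 18 + 12 = 30)
G(W) = W*(30 + W) (G(W) = (30 + W)*W = W*(30 + W))
U(r) = 1
u(Z) = -55*Z (u(Z) = Z + Z*(-2*(30 - 2)) = Z + Z*(-2*28) = Z + Z*(-56) = Z - 56*Z = -55*Z)
11758/(-49295) + 1/((u(U(-5)) - 18902)*40348) = 11758/(-49295) + 1/(-55*1 - 18902*40348) = 11758*(-1/49295) + (1/40348)/(-55 - 18902) = -11758/49295 + (1/40348)/(-18957) = -11758/49295 - 1/18957*1/40348 = -11758/49295 - 1/764877036 = -8993424238583/37704613489620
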